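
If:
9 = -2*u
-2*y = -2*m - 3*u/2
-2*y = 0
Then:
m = 27/8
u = -9/2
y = 0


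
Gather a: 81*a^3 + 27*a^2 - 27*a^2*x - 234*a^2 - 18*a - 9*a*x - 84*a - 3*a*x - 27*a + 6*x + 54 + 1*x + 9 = 81*a^3 + a^2*(-27*x - 207) + a*(-12*x - 129) + 7*x + 63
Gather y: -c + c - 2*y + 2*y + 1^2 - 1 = 0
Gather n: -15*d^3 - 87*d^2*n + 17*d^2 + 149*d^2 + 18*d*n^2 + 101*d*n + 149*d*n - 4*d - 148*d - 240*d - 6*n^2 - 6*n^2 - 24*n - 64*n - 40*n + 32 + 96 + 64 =-15*d^3 + 166*d^2 - 392*d + n^2*(18*d - 12) + n*(-87*d^2 + 250*d - 128) + 192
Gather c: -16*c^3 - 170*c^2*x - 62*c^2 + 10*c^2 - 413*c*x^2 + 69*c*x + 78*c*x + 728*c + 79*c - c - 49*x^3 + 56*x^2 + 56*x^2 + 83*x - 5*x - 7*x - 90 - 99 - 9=-16*c^3 + c^2*(-170*x - 52) + c*(-413*x^2 + 147*x + 806) - 49*x^3 + 112*x^2 + 71*x - 198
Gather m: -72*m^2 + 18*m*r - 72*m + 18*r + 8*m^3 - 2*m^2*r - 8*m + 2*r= 8*m^3 + m^2*(-2*r - 72) + m*(18*r - 80) + 20*r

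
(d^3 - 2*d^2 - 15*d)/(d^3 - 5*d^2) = (d + 3)/d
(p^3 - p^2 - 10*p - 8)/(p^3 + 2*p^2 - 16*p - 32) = (p + 1)/(p + 4)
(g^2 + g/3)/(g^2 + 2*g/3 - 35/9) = 3*g*(3*g + 1)/(9*g^2 + 6*g - 35)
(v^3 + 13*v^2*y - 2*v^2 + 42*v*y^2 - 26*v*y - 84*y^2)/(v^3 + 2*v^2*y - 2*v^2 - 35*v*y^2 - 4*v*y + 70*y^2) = (-v - 6*y)/(-v + 5*y)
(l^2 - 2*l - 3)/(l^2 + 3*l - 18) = (l + 1)/(l + 6)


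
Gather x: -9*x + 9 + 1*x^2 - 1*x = x^2 - 10*x + 9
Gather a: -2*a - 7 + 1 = -2*a - 6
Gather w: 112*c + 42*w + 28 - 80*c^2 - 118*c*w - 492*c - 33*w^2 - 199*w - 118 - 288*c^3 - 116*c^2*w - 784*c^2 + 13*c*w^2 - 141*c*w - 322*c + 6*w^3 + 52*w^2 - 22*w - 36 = -288*c^3 - 864*c^2 - 702*c + 6*w^3 + w^2*(13*c + 19) + w*(-116*c^2 - 259*c - 179) - 126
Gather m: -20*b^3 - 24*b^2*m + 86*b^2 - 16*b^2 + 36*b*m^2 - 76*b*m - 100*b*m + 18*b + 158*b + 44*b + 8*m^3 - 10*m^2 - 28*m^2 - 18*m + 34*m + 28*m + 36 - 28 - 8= -20*b^3 + 70*b^2 + 220*b + 8*m^3 + m^2*(36*b - 38) + m*(-24*b^2 - 176*b + 44)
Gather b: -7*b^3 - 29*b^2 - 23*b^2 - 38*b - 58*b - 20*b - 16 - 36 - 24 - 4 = -7*b^3 - 52*b^2 - 116*b - 80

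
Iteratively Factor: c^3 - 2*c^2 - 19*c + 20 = (c - 1)*(c^2 - c - 20) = (c - 5)*(c - 1)*(c + 4)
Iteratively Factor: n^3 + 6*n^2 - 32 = (n + 4)*(n^2 + 2*n - 8) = (n - 2)*(n + 4)*(n + 4)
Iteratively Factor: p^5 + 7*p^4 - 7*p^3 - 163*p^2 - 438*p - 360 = (p + 4)*(p^4 + 3*p^3 - 19*p^2 - 87*p - 90) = (p + 3)*(p + 4)*(p^3 - 19*p - 30) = (p + 3)^2*(p + 4)*(p^2 - 3*p - 10) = (p + 2)*(p + 3)^2*(p + 4)*(p - 5)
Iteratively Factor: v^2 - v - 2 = (v - 2)*(v + 1)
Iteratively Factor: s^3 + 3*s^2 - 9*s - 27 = (s - 3)*(s^2 + 6*s + 9) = (s - 3)*(s + 3)*(s + 3)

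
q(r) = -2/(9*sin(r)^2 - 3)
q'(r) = 36*sin(r)*cos(r)/(9*sin(r)^2 - 3)^2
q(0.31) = 0.92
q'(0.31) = 2.24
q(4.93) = -0.36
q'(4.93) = -0.24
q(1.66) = -0.34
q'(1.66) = -0.09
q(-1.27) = -0.38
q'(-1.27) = -0.38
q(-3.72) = 6.45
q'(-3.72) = -171.31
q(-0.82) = -1.10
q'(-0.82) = -5.47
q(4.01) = -0.89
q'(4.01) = 3.53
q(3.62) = 1.83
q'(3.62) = 12.33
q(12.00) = 4.89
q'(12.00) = -97.54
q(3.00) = 0.71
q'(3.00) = -0.63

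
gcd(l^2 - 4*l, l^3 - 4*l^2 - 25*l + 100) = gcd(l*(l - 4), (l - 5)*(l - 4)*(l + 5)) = l - 4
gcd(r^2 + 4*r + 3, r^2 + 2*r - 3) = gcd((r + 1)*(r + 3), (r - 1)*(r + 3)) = r + 3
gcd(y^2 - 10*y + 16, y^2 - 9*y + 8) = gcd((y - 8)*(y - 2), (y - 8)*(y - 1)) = y - 8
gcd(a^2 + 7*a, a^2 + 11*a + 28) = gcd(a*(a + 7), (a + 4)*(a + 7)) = a + 7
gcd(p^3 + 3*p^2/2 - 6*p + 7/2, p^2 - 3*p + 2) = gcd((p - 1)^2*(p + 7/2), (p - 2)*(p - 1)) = p - 1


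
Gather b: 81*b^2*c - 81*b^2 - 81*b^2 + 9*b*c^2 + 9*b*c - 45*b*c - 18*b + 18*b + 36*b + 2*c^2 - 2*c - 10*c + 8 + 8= b^2*(81*c - 162) + b*(9*c^2 - 36*c + 36) + 2*c^2 - 12*c + 16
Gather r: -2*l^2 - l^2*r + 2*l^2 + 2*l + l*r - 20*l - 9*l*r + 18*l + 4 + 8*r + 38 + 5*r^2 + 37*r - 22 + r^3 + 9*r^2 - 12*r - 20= r^3 + 14*r^2 + r*(-l^2 - 8*l + 33)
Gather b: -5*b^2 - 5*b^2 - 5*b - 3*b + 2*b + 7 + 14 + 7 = -10*b^2 - 6*b + 28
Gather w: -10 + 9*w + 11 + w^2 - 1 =w^2 + 9*w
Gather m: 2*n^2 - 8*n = 2*n^2 - 8*n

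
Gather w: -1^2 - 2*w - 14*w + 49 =48 - 16*w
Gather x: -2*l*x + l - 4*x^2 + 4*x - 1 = l - 4*x^2 + x*(4 - 2*l) - 1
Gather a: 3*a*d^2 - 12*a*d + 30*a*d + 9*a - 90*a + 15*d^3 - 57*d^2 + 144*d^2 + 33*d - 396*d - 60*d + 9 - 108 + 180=a*(3*d^2 + 18*d - 81) + 15*d^3 + 87*d^2 - 423*d + 81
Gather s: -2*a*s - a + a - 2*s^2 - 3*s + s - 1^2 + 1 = -2*s^2 + s*(-2*a - 2)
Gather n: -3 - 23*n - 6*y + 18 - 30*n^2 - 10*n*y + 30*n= -30*n^2 + n*(7 - 10*y) - 6*y + 15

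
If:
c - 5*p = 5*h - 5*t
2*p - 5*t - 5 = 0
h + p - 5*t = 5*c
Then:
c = -5*t/6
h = -5*t/3 - 5/2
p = 5*t/2 + 5/2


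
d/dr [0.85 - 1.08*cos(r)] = 1.08*sin(r)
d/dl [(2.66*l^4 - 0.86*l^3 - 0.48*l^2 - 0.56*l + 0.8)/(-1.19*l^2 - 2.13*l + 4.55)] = (-6.3308*l^5 - 15.974*l^4 + 52.0756*l^3 - 11.383*l^2 - 2.464*l - 0.844)/(1.4161*l^4 + 5.0694*l^3 - 6.2921*l^2 - 19.383*l + 20.7025)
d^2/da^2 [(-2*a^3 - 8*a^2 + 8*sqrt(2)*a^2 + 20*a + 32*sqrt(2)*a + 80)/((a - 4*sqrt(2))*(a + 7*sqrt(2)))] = 16*(-22*a^3 + 7*sqrt(2)*a^3 - 138*a^2 + 294*sqrt(2)*a^2 - 1932*a + 762*sqrt(2)*a - 1052 + 3556*sqrt(2))/(a^6 + 9*sqrt(2)*a^5 - 114*a^4 - 954*sqrt(2)*a^3 + 6384*a^2 + 28224*sqrt(2)*a - 175616)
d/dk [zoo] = 0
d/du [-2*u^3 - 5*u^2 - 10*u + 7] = -6*u^2 - 10*u - 10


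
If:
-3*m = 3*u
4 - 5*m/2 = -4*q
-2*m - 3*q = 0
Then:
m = 24/31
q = -16/31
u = -24/31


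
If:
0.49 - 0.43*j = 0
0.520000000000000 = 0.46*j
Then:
No Solution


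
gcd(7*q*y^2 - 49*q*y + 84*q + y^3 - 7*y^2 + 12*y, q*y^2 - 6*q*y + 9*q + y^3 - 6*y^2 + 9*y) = y - 3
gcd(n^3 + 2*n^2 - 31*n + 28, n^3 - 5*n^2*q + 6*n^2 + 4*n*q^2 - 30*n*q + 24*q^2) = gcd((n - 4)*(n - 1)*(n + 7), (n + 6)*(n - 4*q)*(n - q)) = 1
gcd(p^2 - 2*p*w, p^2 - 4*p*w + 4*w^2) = p - 2*w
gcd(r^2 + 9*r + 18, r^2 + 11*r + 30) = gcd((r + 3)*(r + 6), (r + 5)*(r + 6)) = r + 6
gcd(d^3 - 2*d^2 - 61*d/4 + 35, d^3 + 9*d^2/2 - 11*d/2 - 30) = d^2 + 3*d/2 - 10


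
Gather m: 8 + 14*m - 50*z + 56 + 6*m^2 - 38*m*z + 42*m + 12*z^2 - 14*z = 6*m^2 + m*(56 - 38*z) + 12*z^2 - 64*z + 64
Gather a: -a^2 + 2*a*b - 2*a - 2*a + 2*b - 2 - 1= -a^2 + a*(2*b - 4) + 2*b - 3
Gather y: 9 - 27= -18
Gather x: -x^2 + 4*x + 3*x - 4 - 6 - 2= -x^2 + 7*x - 12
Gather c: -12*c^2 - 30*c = -12*c^2 - 30*c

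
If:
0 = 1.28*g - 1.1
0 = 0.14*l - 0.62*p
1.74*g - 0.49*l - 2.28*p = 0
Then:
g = 0.86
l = 1.49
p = 0.34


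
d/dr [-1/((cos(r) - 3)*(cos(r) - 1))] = 2*(2 - cos(r))*sin(r)/((cos(r) - 3)^2*(cos(r) - 1)^2)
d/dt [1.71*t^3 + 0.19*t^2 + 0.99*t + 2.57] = 5.13*t^2 + 0.38*t + 0.99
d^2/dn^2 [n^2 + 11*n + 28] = 2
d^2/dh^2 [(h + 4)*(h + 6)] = 2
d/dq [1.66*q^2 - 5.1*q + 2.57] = 3.32*q - 5.1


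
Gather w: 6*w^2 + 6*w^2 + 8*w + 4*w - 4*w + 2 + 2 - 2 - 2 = 12*w^2 + 8*w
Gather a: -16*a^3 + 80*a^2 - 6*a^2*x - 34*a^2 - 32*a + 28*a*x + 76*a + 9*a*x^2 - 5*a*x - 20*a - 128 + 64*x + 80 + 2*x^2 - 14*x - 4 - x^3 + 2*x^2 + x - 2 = -16*a^3 + a^2*(46 - 6*x) + a*(9*x^2 + 23*x + 24) - x^3 + 4*x^2 + 51*x - 54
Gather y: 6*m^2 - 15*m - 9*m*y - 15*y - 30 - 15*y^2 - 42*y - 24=6*m^2 - 15*m - 15*y^2 + y*(-9*m - 57) - 54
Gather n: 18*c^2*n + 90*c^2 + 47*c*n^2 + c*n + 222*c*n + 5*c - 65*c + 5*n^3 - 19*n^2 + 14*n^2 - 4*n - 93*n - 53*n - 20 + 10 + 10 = 90*c^2 - 60*c + 5*n^3 + n^2*(47*c - 5) + n*(18*c^2 + 223*c - 150)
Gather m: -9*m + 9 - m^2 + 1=-m^2 - 9*m + 10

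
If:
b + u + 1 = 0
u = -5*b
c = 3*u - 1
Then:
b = 1/4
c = -19/4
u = -5/4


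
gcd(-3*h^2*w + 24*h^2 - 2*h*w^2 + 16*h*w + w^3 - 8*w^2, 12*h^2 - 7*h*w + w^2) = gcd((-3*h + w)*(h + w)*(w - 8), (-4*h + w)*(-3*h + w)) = -3*h + w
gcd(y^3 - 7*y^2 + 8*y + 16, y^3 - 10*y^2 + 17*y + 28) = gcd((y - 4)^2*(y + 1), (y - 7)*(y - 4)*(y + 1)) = y^2 - 3*y - 4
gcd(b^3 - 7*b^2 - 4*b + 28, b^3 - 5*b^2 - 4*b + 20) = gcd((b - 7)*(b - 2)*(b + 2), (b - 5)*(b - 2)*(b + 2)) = b^2 - 4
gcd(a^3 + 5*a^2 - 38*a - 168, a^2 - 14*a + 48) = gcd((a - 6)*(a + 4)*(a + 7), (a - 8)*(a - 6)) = a - 6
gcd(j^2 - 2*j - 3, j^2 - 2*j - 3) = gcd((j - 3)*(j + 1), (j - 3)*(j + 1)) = j^2 - 2*j - 3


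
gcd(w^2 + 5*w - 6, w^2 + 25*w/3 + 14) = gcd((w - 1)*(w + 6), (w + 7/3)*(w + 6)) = w + 6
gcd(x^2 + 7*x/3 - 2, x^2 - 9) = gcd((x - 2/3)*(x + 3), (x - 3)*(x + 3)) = x + 3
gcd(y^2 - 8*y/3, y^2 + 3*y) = y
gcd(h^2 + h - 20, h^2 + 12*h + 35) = h + 5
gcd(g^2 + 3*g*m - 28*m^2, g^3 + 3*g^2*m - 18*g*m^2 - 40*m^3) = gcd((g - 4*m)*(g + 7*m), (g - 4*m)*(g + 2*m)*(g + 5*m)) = g - 4*m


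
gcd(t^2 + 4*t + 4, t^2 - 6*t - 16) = t + 2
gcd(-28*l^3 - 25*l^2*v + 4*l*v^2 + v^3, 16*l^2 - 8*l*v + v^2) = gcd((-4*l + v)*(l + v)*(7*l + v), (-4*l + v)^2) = -4*l + v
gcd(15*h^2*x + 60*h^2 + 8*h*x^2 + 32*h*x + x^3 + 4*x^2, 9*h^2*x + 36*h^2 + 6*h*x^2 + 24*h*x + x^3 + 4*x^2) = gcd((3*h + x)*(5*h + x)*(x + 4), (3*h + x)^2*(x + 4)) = 3*h*x + 12*h + x^2 + 4*x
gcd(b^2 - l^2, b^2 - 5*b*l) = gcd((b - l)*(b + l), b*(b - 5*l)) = 1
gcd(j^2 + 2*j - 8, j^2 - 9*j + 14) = j - 2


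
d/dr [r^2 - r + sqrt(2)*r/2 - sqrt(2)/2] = 2*r - 1 + sqrt(2)/2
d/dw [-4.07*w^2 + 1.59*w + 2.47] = 1.59 - 8.14*w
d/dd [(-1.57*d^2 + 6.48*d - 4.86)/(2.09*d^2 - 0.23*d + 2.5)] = (-13.1821*d^2 + 12.4648*d + 15.0822)/(4.3681*d^4 - 0.9614*d^3 + 10.5029*d^2 - 1.15*d + 6.25)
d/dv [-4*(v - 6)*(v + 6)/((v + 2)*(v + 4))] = 8*(-3*v^2 - 44*v - 108)/(v^4 + 12*v^3 + 52*v^2 + 96*v + 64)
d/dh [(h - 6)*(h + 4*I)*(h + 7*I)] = 3*h^2 + h*(-12 + 22*I) - 28 - 66*I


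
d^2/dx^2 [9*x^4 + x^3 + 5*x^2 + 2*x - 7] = 108*x^2 + 6*x + 10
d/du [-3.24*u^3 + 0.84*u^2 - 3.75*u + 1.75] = -9.72*u^2 + 1.68*u - 3.75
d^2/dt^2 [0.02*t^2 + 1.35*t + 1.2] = 0.0400000000000000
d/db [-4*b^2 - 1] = -8*b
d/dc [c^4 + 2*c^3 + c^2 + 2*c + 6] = 4*c^3 + 6*c^2 + 2*c + 2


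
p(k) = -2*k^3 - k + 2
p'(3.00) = -55.00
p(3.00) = -55.00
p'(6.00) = -217.00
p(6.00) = -436.00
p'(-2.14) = -28.48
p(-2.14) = 23.74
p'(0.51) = -2.56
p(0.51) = 1.22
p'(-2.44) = -36.72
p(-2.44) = 33.49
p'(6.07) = -222.07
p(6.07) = -451.37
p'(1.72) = -18.75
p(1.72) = -9.90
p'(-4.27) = -110.40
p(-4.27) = 161.98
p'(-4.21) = -107.34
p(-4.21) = 155.45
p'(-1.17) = -9.21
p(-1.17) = 6.37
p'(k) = -6*k^2 - 1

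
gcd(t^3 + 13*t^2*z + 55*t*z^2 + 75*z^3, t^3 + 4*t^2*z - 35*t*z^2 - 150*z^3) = t^2 + 10*t*z + 25*z^2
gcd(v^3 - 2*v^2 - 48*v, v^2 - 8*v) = v^2 - 8*v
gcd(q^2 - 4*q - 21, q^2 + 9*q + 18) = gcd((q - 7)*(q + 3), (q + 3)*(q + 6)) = q + 3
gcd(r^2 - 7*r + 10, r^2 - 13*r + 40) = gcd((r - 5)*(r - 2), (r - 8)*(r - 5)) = r - 5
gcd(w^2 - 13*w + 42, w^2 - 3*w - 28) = w - 7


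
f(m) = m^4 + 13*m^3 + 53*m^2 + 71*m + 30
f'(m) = 4*m^3 + 39*m^2 + 106*m + 71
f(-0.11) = 22.81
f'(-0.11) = 59.81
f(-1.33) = 1.87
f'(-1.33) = -10.40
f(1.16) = 205.78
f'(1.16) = 252.68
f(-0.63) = 3.21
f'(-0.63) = 18.70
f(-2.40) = 18.35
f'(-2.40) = -14.06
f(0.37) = 64.20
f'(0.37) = 115.76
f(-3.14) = 24.36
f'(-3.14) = -1.15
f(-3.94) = 18.87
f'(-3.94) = 14.13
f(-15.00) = 17640.00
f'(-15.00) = -6244.00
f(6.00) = 6468.00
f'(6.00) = 2975.00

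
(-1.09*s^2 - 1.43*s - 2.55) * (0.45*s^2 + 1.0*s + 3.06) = -0.4905*s^4 - 1.7335*s^3 - 5.9129*s^2 - 6.9258*s - 7.803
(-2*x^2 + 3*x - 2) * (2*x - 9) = -4*x^3 + 24*x^2 - 31*x + 18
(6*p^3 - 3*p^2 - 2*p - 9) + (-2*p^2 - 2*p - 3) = 6*p^3 - 5*p^2 - 4*p - 12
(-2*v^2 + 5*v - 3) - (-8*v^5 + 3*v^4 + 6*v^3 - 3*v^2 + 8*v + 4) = 8*v^5 - 3*v^4 - 6*v^3 + v^2 - 3*v - 7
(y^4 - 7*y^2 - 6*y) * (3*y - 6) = 3*y^5 - 6*y^4 - 21*y^3 + 24*y^2 + 36*y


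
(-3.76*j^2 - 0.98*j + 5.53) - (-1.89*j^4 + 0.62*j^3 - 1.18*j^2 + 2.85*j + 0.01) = 1.89*j^4 - 0.62*j^3 - 2.58*j^2 - 3.83*j + 5.52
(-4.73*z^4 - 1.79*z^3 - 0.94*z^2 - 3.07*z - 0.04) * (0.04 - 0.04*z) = 0.1892*z^5 - 0.1176*z^4 - 0.034*z^3 + 0.0852*z^2 - 0.1212*z - 0.0016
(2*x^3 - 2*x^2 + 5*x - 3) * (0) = 0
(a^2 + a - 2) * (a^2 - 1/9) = a^4 + a^3 - 19*a^2/9 - a/9 + 2/9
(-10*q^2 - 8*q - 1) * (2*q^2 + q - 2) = -20*q^4 - 26*q^3 + 10*q^2 + 15*q + 2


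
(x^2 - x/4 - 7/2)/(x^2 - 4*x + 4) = (x + 7/4)/(x - 2)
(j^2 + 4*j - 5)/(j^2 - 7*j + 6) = (j + 5)/(j - 6)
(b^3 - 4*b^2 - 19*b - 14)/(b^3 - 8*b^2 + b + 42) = (b + 1)/(b - 3)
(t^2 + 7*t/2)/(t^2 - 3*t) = (t + 7/2)/(t - 3)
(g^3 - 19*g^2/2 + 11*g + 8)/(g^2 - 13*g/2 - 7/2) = (g^2 - 10*g + 16)/(g - 7)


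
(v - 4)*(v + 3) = v^2 - v - 12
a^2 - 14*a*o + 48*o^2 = (a - 8*o)*(a - 6*o)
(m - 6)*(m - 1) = m^2 - 7*m + 6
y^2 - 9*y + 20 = (y - 5)*(y - 4)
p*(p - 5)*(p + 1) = p^3 - 4*p^2 - 5*p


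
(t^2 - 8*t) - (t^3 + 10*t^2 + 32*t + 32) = -t^3 - 9*t^2 - 40*t - 32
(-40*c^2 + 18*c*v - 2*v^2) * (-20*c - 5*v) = 800*c^3 - 160*c^2*v - 50*c*v^2 + 10*v^3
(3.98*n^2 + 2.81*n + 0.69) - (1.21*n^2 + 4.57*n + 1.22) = 2.77*n^2 - 1.76*n - 0.53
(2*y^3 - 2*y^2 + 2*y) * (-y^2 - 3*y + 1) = -2*y^5 - 4*y^4 + 6*y^3 - 8*y^2 + 2*y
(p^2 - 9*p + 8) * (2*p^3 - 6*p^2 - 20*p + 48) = 2*p^5 - 24*p^4 + 50*p^3 + 180*p^2 - 592*p + 384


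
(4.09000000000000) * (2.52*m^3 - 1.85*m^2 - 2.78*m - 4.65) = 10.3068*m^3 - 7.5665*m^2 - 11.3702*m - 19.0185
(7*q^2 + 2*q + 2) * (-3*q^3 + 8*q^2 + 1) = -21*q^5 + 50*q^4 + 10*q^3 + 23*q^2 + 2*q + 2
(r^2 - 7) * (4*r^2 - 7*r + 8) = 4*r^4 - 7*r^3 - 20*r^2 + 49*r - 56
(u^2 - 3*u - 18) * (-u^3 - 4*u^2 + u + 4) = -u^5 - u^4 + 31*u^3 + 73*u^2 - 30*u - 72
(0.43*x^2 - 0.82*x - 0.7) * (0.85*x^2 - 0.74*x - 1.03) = 0.3655*x^4 - 1.0152*x^3 - 0.4311*x^2 + 1.3626*x + 0.721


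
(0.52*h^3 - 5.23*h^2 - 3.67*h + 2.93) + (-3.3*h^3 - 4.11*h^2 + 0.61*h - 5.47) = -2.78*h^3 - 9.34*h^2 - 3.06*h - 2.54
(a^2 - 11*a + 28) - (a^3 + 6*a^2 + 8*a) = -a^3 - 5*a^2 - 19*a + 28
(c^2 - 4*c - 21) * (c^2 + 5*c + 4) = c^4 + c^3 - 37*c^2 - 121*c - 84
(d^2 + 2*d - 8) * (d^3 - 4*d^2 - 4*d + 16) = d^5 - 2*d^4 - 20*d^3 + 40*d^2 + 64*d - 128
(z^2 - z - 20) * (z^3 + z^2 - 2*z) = z^5 - 23*z^3 - 18*z^2 + 40*z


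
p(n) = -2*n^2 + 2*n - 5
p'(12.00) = -46.00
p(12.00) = -269.00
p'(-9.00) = 38.00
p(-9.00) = -185.00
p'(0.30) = 0.80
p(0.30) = -4.58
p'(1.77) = -5.08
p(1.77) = -7.73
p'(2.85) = -9.40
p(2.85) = -15.54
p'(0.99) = -1.96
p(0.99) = -4.98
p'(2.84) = -9.36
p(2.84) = -15.45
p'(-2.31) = 11.24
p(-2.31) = -20.29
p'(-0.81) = 5.24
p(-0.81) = -7.93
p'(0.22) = 1.12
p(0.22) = -4.66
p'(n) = 2 - 4*n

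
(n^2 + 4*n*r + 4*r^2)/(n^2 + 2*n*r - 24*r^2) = (n^2 + 4*n*r + 4*r^2)/(n^2 + 2*n*r - 24*r^2)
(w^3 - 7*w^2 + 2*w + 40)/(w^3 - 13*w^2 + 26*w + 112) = (w^2 - 9*w + 20)/(w^2 - 15*w + 56)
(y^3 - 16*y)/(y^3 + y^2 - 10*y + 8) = y*(y - 4)/(y^2 - 3*y + 2)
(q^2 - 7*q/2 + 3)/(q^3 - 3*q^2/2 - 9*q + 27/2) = (q - 2)/(q^2 - 9)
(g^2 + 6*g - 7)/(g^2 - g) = (g + 7)/g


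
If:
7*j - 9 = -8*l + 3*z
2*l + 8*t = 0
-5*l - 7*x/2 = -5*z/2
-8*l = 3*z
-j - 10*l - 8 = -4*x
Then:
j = 39/17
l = -15/34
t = 15/136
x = 25/17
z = 20/17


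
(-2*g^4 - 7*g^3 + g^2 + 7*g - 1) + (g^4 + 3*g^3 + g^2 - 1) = -g^4 - 4*g^3 + 2*g^2 + 7*g - 2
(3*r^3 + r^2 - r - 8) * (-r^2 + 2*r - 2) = -3*r^5 + 5*r^4 - 3*r^3 + 4*r^2 - 14*r + 16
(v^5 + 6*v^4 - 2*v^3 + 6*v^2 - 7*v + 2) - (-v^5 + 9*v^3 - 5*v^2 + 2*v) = 2*v^5 + 6*v^4 - 11*v^3 + 11*v^2 - 9*v + 2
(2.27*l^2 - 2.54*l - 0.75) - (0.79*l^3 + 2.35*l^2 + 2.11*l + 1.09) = -0.79*l^3 - 0.0800000000000001*l^2 - 4.65*l - 1.84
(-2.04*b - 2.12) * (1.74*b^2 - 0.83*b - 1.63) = -3.5496*b^3 - 1.9956*b^2 + 5.0848*b + 3.4556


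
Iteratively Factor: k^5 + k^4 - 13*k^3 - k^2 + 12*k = (k - 1)*(k^4 + 2*k^3 - 11*k^2 - 12*k) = (k - 3)*(k - 1)*(k^3 + 5*k^2 + 4*k) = (k - 3)*(k - 1)*(k + 1)*(k^2 + 4*k) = (k - 3)*(k - 1)*(k + 1)*(k + 4)*(k)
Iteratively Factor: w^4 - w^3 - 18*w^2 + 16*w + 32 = (w + 1)*(w^3 - 2*w^2 - 16*w + 32) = (w - 2)*(w + 1)*(w^2 - 16) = (w - 4)*(w - 2)*(w + 1)*(w + 4)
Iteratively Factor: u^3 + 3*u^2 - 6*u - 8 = (u + 1)*(u^2 + 2*u - 8) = (u - 2)*(u + 1)*(u + 4)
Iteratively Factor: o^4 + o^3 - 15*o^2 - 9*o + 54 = (o - 2)*(o^3 + 3*o^2 - 9*o - 27) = (o - 2)*(o + 3)*(o^2 - 9) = (o - 2)*(o + 3)^2*(o - 3)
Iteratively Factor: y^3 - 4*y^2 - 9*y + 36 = (y - 4)*(y^2 - 9) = (y - 4)*(y - 3)*(y + 3)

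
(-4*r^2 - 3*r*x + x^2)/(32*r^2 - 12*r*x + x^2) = (r + x)/(-8*r + x)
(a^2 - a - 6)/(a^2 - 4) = (a - 3)/(a - 2)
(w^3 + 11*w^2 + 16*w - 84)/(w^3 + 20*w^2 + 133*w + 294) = (w - 2)/(w + 7)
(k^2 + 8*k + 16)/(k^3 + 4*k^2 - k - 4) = (k + 4)/(k^2 - 1)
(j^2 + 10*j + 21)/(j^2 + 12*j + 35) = (j + 3)/(j + 5)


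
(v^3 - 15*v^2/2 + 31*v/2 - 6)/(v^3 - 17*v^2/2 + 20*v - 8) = (v - 3)/(v - 4)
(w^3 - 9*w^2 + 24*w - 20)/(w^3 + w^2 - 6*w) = (w^2 - 7*w + 10)/(w*(w + 3))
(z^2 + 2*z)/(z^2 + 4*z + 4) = z/(z + 2)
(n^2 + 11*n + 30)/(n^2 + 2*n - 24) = (n + 5)/(n - 4)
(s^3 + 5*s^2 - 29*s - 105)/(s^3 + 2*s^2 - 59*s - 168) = (s - 5)/(s - 8)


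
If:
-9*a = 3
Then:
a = -1/3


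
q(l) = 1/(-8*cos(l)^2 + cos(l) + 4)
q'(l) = (-16*sin(l)*cos(l) + sin(l))/(-8*cos(l)^2 + cos(l) + 4)^2 = (1 - 16*cos(l))*sin(l)/(cos(l) - 4*cos(2*l))^2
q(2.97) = -0.21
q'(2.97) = 0.13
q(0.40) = -0.54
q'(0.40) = -1.54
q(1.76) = 0.28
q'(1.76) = 0.32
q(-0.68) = -16.84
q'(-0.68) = 2040.18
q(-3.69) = -0.37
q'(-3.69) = 1.06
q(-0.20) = -0.37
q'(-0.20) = 0.40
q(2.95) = -0.21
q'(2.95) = 0.14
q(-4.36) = 0.37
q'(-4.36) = 0.84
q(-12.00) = -1.17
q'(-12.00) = -9.22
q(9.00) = -0.28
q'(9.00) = 0.51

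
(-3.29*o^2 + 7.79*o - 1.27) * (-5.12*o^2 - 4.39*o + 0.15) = 16.8448*o^4 - 25.4417*o^3 - 28.1892*o^2 + 6.7438*o - 0.1905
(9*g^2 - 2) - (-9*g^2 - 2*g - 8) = 18*g^2 + 2*g + 6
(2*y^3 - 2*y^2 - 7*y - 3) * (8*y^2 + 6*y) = 16*y^5 - 4*y^4 - 68*y^3 - 66*y^2 - 18*y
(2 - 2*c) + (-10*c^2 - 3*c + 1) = -10*c^2 - 5*c + 3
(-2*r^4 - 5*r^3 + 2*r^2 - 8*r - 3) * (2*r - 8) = -4*r^5 + 6*r^4 + 44*r^3 - 32*r^2 + 58*r + 24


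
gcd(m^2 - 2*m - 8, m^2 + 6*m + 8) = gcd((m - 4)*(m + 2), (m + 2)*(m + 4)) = m + 2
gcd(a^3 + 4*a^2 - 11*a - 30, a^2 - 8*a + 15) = a - 3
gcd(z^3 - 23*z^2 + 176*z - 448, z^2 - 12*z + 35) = z - 7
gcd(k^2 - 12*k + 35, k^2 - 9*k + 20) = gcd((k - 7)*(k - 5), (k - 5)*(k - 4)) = k - 5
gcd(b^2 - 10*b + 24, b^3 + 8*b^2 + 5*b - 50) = 1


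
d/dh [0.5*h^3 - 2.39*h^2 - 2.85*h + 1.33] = 1.5*h^2 - 4.78*h - 2.85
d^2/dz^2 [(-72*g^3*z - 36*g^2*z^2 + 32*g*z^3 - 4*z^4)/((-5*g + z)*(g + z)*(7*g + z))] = g^2*(78120*g^3 - 44520*g^2*z + 9240*g*z^2 - 600*z^3)/(-42875*g^6 + 7350*g^5*z + 3255*g^4*z^2 - 412*g^3*z^3 - 93*g^2*z^4 + 6*g*z^5 + z^6)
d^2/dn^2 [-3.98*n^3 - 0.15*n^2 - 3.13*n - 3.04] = -23.88*n - 0.3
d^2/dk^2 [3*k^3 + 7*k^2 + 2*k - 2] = 18*k + 14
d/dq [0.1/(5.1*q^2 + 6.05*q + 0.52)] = (-1.02*q - 0.605)/(5.1*q^2 + 6.05*q + 0.52)^2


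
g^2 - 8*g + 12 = (g - 6)*(g - 2)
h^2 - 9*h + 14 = (h - 7)*(h - 2)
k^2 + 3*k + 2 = (k + 1)*(k + 2)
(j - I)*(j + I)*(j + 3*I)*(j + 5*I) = j^4 + 8*I*j^3 - 14*j^2 + 8*I*j - 15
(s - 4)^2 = s^2 - 8*s + 16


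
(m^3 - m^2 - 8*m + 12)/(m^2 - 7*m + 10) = (m^2 + m - 6)/(m - 5)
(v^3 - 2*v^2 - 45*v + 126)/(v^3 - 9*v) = (v^2 + v - 42)/(v*(v + 3))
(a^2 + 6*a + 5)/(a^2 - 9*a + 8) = (a^2 + 6*a + 5)/(a^2 - 9*a + 8)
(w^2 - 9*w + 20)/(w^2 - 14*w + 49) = (w^2 - 9*w + 20)/(w^2 - 14*w + 49)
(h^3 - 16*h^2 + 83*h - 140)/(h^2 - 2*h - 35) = (h^2 - 9*h + 20)/(h + 5)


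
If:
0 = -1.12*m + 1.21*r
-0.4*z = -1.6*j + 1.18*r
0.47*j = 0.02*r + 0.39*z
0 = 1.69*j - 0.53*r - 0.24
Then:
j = 0.20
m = 0.21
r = 0.20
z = 0.24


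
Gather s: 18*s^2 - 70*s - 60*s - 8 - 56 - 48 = 18*s^2 - 130*s - 112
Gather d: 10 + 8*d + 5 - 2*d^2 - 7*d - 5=-2*d^2 + d + 10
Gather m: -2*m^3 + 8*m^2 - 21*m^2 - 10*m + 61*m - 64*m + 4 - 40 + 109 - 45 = -2*m^3 - 13*m^2 - 13*m + 28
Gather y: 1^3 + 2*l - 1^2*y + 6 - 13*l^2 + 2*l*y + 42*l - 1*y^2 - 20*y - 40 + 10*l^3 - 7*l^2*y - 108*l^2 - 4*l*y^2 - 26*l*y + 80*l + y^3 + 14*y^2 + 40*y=10*l^3 - 121*l^2 + 124*l + y^3 + y^2*(13 - 4*l) + y*(-7*l^2 - 24*l + 19) - 33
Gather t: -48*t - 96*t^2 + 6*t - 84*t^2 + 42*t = -180*t^2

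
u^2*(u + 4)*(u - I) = u^4 + 4*u^3 - I*u^3 - 4*I*u^2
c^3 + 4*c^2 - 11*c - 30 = (c - 3)*(c + 2)*(c + 5)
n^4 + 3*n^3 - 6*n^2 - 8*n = n*(n - 2)*(n + 1)*(n + 4)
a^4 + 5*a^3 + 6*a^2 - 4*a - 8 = (a - 1)*(a + 2)^3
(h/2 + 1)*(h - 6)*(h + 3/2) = h^3/2 - 5*h^2/4 - 9*h - 9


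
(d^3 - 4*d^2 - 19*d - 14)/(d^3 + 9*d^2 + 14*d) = (d^2 - 6*d - 7)/(d*(d + 7))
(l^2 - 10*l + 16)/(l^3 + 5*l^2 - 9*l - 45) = (l^2 - 10*l + 16)/(l^3 + 5*l^2 - 9*l - 45)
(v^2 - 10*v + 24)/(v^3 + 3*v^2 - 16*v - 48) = (v - 6)/(v^2 + 7*v + 12)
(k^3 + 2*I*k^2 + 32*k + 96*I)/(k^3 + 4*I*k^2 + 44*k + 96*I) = (k^2 + 8*I*k - 16)/(k^2 + 10*I*k - 16)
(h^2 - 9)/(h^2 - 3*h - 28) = (9 - h^2)/(-h^2 + 3*h + 28)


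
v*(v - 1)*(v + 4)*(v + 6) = v^4 + 9*v^3 + 14*v^2 - 24*v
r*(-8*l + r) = -8*l*r + r^2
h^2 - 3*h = h*(h - 3)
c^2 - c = c*(c - 1)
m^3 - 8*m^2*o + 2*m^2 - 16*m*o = m*(m + 2)*(m - 8*o)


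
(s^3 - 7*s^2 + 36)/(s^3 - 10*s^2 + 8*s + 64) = (s^2 - 9*s + 18)/(s^2 - 12*s + 32)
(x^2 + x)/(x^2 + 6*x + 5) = x/(x + 5)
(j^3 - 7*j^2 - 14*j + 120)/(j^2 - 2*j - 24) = j - 5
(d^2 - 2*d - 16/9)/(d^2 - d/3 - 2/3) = (d - 8/3)/(d - 1)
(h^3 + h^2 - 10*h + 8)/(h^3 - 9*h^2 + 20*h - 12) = (h + 4)/(h - 6)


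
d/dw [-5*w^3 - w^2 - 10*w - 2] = -15*w^2 - 2*w - 10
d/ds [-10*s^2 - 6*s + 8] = -20*s - 6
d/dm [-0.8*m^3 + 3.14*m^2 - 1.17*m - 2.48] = -2.4*m^2 + 6.28*m - 1.17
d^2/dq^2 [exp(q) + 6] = exp(q)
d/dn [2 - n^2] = -2*n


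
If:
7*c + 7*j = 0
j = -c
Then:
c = -j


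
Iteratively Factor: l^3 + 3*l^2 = (l + 3)*(l^2) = l*(l + 3)*(l)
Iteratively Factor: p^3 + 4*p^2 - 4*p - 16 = (p + 4)*(p^2 - 4) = (p - 2)*(p + 4)*(p + 2)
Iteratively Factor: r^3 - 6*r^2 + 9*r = (r - 3)*(r^2 - 3*r) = r*(r - 3)*(r - 3)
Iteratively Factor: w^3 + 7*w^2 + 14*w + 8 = (w + 4)*(w^2 + 3*w + 2) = (w + 2)*(w + 4)*(w + 1)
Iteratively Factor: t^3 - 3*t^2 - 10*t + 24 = (t + 3)*(t^2 - 6*t + 8) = (t - 2)*(t + 3)*(t - 4)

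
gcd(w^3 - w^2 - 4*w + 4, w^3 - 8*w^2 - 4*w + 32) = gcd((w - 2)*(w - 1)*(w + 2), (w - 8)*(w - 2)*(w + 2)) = w^2 - 4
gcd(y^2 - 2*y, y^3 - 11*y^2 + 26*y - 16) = y - 2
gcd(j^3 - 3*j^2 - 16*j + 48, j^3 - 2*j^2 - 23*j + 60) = j^2 - 7*j + 12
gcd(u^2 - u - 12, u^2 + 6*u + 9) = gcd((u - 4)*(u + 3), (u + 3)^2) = u + 3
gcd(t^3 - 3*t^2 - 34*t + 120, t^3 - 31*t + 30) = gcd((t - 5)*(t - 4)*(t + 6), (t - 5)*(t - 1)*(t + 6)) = t^2 + t - 30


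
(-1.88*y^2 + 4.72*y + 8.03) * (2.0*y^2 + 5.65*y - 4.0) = -3.76*y^4 - 1.182*y^3 + 50.248*y^2 + 26.4895*y - 32.12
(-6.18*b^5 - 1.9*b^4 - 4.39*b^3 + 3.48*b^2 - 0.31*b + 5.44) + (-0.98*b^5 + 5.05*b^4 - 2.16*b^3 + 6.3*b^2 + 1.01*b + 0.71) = -7.16*b^5 + 3.15*b^4 - 6.55*b^3 + 9.78*b^2 + 0.7*b + 6.15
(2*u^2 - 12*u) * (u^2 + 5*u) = 2*u^4 - 2*u^3 - 60*u^2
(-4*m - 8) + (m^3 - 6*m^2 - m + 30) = m^3 - 6*m^2 - 5*m + 22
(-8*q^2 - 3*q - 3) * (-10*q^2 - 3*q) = 80*q^4 + 54*q^3 + 39*q^2 + 9*q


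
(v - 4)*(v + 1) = v^2 - 3*v - 4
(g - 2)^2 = g^2 - 4*g + 4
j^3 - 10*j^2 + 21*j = j*(j - 7)*(j - 3)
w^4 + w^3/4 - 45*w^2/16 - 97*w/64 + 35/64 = (w - 7/4)*(w - 1/4)*(w + 1)*(w + 5/4)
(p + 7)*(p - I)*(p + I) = p^3 + 7*p^2 + p + 7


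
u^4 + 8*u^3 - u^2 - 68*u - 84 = (u - 3)*(u + 2)^2*(u + 7)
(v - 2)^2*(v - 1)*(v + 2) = v^4 - 3*v^3 - 2*v^2 + 12*v - 8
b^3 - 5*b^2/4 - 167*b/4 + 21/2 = (b - 7)*(b - 1/4)*(b + 6)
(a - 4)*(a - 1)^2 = a^3 - 6*a^2 + 9*a - 4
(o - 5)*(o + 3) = o^2 - 2*o - 15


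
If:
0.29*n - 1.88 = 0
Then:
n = 6.48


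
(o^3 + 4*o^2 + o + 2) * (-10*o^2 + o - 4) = -10*o^5 - 39*o^4 - 10*o^3 - 35*o^2 - 2*o - 8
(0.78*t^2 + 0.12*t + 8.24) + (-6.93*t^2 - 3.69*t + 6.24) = -6.15*t^2 - 3.57*t + 14.48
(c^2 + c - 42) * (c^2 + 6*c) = c^4 + 7*c^3 - 36*c^2 - 252*c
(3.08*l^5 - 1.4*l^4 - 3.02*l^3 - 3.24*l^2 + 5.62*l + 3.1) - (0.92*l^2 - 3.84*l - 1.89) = 3.08*l^5 - 1.4*l^4 - 3.02*l^3 - 4.16*l^2 + 9.46*l + 4.99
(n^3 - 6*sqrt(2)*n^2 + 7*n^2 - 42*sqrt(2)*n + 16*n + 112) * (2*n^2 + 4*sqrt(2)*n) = 2*n^5 - 8*sqrt(2)*n^4 + 14*n^4 - 56*sqrt(2)*n^3 - 16*n^3 - 112*n^2 + 64*sqrt(2)*n^2 + 448*sqrt(2)*n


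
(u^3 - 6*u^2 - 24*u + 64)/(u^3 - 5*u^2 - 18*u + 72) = (u^2 - 10*u + 16)/(u^2 - 9*u + 18)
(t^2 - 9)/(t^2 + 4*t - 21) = (t + 3)/(t + 7)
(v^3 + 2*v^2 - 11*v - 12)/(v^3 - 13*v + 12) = (v + 1)/(v - 1)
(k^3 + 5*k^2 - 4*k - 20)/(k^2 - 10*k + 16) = (k^2 + 7*k + 10)/(k - 8)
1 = 1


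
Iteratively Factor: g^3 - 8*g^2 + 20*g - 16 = (g - 2)*(g^2 - 6*g + 8) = (g - 4)*(g - 2)*(g - 2)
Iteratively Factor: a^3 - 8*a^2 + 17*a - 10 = (a - 1)*(a^2 - 7*a + 10) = (a - 2)*(a - 1)*(a - 5)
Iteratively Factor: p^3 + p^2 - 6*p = (p + 3)*(p^2 - 2*p) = (p - 2)*(p + 3)*(p)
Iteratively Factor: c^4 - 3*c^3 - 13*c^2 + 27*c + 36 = (c - 4)*(c^3 + c^2 - 9*c - 9) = (c - 4)*(c - 3)*(c^2 + 4*c + 3) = (c - 4)*(c - 3)*(c + 3)*(c + 1)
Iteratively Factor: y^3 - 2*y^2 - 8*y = (y - 4)*(y^2 + 2*y) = y*(y - 4)*(y + 2)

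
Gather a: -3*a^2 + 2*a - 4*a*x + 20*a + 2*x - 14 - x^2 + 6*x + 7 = -3*a^2 + a*(22 - 4*x) - x^2 + 8*x - 7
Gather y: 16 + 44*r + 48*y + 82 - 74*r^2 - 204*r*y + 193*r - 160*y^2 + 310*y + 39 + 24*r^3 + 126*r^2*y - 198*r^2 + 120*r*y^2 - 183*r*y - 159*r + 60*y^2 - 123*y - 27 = 24*r^3 - 272*r^2 + 78*r + y^2*(120*r - 100) + y*(126*r^2 - 387*r + 235) + 110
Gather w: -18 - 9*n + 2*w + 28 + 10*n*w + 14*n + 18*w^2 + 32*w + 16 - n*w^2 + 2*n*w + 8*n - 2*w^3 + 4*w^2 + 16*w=13*n - 2*w^3 + w^2*(22 - n) + w*(12*n + 50) + 26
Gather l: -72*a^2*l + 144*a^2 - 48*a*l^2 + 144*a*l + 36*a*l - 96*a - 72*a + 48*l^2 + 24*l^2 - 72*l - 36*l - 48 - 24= 144*a^2 - 168*a + l^2*(72 - 48*a) + l*(-72*a^2 + 180*a - 108) - 72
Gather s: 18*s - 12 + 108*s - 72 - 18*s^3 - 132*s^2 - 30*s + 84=-18*s^3 - 132*s^2 + 96*s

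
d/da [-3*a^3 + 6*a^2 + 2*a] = -9*a^2 + 12*a + 2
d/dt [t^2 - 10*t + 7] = 2*t - 10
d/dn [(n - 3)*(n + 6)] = 2*n + 3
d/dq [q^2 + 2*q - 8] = 2*q + 2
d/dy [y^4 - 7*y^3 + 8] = y^2*(4*y - 21)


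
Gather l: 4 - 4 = 0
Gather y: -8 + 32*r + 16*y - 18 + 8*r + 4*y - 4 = 40*r + 20*y - 30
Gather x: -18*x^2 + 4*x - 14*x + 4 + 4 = -18*x^2 - 10*x + 8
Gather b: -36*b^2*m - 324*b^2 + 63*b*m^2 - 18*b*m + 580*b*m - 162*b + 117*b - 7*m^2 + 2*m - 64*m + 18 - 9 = b^2*(-36*m - 324) + b*(63*m^2 + 562*m - 45) - 7*m^2 - 62*m + 9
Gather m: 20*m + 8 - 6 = 20*m + 2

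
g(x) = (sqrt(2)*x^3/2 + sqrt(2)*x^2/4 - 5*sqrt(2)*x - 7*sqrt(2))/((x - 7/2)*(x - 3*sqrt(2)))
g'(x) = (3*sqrt(2)*x^2/2 + sqrt(2)*x/2 - 5*sqrt(2))/((x - 7/2)*(x - 3*sqrt(2))) - (sqrt(2)*x^3/2 + sqrt(2)*x^2/4 - 5*sqrt(2)*x - 7*sqrt(2))/((x - 7/2)*(x - 3*sqrt(2))^2) - (sqrt(2)*x^3/2 + sqrt(2)*x^2/4 - 5*sqrt(2)*x - 7*sqrt(2))/((x - 7/2)^2*(x - 3*sqrt(2))) = (sqrt(2)*x^2 - 12*x - 24 - 4*sqrt(2))/(2*(x^2 - 6*sqrt(2)*x + 18))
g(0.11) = -0.76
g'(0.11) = -0.91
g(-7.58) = -1.86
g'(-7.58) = 0.51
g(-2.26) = -0.00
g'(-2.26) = 0.06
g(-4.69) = -0.57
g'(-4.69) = 0.36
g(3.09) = -15.89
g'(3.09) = -20.03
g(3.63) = -36.58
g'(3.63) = -72.71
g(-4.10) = -0.37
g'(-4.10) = 0.31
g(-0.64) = -0.27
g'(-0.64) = -0.45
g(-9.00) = -2.62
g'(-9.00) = 0.55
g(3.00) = -14.23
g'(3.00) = -17.14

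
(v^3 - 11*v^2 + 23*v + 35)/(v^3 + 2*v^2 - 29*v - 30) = (v - 7)/(v + 6)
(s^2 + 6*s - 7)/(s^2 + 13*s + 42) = (s - 1)/(s + 6)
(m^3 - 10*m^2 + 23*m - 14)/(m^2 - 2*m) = m - 8 + 7/m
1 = 1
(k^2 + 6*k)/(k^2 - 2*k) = (k + 6)/(k - 2)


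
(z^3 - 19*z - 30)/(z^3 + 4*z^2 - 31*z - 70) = (z + 3)/(z + 7)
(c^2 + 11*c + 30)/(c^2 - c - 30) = (c + 6)/(c - 6)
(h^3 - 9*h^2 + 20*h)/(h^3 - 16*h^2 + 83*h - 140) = h/(h - 7)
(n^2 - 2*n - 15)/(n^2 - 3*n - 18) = (n - 5)/(n - 6)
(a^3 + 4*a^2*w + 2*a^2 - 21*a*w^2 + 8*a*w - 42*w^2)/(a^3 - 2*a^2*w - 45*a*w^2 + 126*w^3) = (-a - 2)/(-a + 6*w)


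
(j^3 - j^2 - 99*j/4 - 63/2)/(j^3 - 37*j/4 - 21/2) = (2*j^2 - 5*j - 42)/(2*j^2 - 3*j - 14)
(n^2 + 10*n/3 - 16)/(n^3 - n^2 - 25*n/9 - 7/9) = 3*(-3*n^2 - 10*n + 48)/(-9*n^3 + 9*n^2 + 25*n + 7)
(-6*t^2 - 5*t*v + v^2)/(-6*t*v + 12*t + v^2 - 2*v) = (t + v)/(v - 2)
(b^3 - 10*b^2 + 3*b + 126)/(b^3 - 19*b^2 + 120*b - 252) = (b + 3)/(b - 6)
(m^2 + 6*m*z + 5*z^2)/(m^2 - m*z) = (m^2 + 6*m*z + 5*z^2)/(m*(m - z))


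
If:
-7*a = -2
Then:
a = 2/7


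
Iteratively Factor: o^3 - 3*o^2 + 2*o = (o - 2)*(o^2 - o) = (o - 2)*(o - 1)*(o)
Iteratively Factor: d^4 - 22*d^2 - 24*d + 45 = (d - 5)*(d^3 + 5*d^2 + 3*d - 9) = (d - 5)*(d - 1)*(d^2 + 6*d + 9) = (d - 5)*(d - 1)*(d + 3)*(d + 3)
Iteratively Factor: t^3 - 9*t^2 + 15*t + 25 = (t - 5)*(t^2 - 4*t - 5) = (t - 5)^2*(t + 1)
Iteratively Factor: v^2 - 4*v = (v - 4)*(v)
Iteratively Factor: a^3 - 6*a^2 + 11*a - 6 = (a - 3)*(a^2 - 3*a + 2) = (a - 3)*(a - 2)*(a - 1)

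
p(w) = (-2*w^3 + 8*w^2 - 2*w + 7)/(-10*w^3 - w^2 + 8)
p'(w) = (30*w^2 + 2*w)*(-2*w^3 + 8*w^2 - 2*w + 7)/(-10*w^3 - w^2 + 8)^2 + (-6*w^2 + 16*w - 2)/(-10*w^3 - w^2 + 8) = 2*(41*w^4 - 20*w^3 + 80*w^2 + 71*w - 8)/(100*w^6 + 20*w^5 + w^4 - 160*w^3 - 16*w^2 + 64)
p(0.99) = -4.07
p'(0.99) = 44.64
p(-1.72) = 0.79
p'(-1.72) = 0.36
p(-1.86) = 0.74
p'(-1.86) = 0.32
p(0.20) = 0.88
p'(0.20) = 0.30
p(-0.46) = 1.12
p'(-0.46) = -0.52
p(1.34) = -0.78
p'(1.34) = 1.97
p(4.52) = 0.02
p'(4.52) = 0.04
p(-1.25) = 1.00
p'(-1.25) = 0.50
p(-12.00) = 0.27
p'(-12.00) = 0.01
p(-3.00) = 0.52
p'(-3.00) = 0.12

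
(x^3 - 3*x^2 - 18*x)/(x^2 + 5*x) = (x^2 - 3*x - 18)/(x + 5)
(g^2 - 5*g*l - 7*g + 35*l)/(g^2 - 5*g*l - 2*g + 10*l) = (g - 7)/(g - 2)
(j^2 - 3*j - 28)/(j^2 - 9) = (j^2 - 3*j - 28)/(j^2 - 9)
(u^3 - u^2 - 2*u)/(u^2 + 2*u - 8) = u*(u + 1)/(u + 4)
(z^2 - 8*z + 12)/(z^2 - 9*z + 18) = (z - 2)/(z - 3)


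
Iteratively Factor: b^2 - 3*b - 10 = (b + 2)*(b - 5)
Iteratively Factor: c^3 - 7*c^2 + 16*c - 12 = (c - 2)*(c^2 - 5*c + 6) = (c - 3)*(c - 2)*(c - 2)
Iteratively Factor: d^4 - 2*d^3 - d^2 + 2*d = (d + 1)*(d^3 - 3*d^2 + 2*d) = (d - 2)*(d + 1)*(d^2 - d) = d*(d - 2)*(d + 1)*(d - 1)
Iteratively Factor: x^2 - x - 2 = (x + 1)*(x - 2)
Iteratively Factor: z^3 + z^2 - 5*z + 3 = (z - 1)*(z^2 + 2*z - 3) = (z - 1)^2*(z + 3)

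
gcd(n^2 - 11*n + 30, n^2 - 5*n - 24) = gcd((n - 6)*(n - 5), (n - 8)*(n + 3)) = 1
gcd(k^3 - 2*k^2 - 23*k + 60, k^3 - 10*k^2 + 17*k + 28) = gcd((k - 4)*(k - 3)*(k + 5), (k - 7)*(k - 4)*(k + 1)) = k - 4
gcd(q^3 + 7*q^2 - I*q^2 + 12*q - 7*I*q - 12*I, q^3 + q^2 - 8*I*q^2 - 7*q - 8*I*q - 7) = q - I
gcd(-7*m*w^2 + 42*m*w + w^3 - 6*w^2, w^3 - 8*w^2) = w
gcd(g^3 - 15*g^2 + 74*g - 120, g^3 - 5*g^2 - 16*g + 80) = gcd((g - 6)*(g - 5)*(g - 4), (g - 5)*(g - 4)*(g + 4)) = g^2 - 9*g + 20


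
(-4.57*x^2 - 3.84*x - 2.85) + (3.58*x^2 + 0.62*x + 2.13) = -0.99*x^2 - 3.22*x - 0.72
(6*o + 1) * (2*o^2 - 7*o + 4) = 12*o^3 - 40*o^2 + 17*o + 4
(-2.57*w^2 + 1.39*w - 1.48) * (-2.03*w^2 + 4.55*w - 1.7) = 5.2171*w^4 - 14.5152*w^3 + 13.6979*w^2 - 9.097*w + 2.516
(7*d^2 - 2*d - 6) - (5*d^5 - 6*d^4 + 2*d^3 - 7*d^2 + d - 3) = -5*d^5 + 6*d^4 - 2*d^3 + 14*d^2 - 3*d - 3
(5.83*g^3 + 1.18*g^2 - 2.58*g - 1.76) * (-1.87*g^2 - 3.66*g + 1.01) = -10.9021*g^5 - 23.5444*g^4 + 6.3941*g^3 + 13.9258*g^2 + 3.8358*g - 1.7776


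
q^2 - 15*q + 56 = (q - 8)*(q - 7)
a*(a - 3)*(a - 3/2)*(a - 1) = a^4 - 11*a^3/2 + 9*a^2 - 9*a/2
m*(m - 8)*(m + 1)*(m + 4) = m^4 - 3*m^3 - 36*m^2 - 32*m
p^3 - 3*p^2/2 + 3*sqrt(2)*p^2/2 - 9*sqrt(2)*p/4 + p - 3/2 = (p - 3/2)*(p + sqrt(2)/2)*(p + sqrt(2))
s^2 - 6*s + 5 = (s - 5)*(s - 1)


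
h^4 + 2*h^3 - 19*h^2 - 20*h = h*(h - 4)*(h + 1)*(h + 5)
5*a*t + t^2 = t*(5*a + t)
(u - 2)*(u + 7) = u^2 + 5*u - 14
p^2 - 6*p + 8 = (p - 4)*(p - 2)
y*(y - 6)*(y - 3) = y^3 - 9*y^2 + 18*y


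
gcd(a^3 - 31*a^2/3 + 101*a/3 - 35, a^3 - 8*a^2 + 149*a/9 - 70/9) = a^2 - 22*a/3 + 35/3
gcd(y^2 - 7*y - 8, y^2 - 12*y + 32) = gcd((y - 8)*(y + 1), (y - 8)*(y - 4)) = y - 8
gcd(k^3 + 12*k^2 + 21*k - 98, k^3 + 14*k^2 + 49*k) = k^2 + 14*k + 49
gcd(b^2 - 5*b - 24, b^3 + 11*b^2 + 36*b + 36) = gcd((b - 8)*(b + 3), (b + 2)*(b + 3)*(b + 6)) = b + 3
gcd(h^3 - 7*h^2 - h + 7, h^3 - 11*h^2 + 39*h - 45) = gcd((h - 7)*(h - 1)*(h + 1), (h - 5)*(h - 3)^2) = 1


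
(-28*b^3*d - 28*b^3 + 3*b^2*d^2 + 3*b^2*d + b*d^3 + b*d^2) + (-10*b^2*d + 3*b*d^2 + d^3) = -28*b^3*d - 28*b^3 + 3*b^2*d^2 - 7*b^2*d + b*d^3 + 4*b*d^2 + d^3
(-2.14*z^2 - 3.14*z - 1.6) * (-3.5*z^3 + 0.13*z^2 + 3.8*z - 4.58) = 7.49*z^5 + 10.7118*z^4 - 2.9402*z^3 - 2.3388*z^2 + 8.3012*z + 7.328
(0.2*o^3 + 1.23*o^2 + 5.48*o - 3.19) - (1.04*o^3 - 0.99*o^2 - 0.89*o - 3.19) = -0.84*o^3 + 2.22*o^2 + 6.37*o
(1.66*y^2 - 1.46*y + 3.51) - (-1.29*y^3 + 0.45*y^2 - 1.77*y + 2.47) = 1.29*y^3 + 1.21*y^2 + 0.31*y + 1.04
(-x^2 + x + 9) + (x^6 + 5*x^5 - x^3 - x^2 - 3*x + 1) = x^6 + 5*x^5 - x^3 - 2*x^2 - 2*x + 10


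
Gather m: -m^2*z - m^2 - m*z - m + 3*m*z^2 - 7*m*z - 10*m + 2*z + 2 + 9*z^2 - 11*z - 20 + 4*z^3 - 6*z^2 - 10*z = m^2*(-z - 1) + m*(3*z^2 - 8*z - 11) + 4*z^3 + 3*z^2 - 19*z - 18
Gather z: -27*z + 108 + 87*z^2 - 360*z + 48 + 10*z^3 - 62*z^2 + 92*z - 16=10*z^3 + 25*z^2 - 295*z + 140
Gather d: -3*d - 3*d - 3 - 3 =-6*d - 6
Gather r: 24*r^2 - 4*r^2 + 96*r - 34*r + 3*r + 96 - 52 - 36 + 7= 20*r^2 + 65*r + 15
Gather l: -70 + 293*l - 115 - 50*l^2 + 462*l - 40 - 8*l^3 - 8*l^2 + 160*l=-8*l^3 - 58*l^2 + 915*l - 225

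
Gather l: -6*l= -6*l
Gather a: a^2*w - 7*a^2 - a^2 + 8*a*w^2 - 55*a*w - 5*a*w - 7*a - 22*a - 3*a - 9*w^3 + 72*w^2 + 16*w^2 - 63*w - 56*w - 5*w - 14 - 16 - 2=a^2*(w - 8) + a*(8*w^2 - 60*w - 32) - 9*w^3 + 88*w^2 - 124*w - 32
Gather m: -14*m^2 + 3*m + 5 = -14*m^2 + 3*m + 5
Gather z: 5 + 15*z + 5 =15*z + 10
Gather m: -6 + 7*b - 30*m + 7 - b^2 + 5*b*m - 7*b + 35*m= -b^2 + m*(5*b + 5) + 1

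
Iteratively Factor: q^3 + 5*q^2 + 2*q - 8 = (q + 2)*(q^2 + 3*q - 4) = (q + 2)*(q + 4)*(q - 1)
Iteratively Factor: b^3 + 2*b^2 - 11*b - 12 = (b - 3)*(b^2 + 5*b + 4) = (b - 3)*(b + 1)*(b + 4)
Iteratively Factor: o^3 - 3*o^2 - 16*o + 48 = (o + 4)*(o^2 - 7*o + 12) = (o - 3)*(o + 4)*(o - 4)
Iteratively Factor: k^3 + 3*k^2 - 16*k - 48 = (k - 4)*(k^2 + 7*k + 12) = (k - 4)*(k + 3)*(k + 4)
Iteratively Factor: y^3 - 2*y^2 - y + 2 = (y - 1)*(y^2 - y - 2) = (y - 2)*(y - 1)*(y + 1)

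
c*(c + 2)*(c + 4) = c^3 + 6*c^2 + 8*c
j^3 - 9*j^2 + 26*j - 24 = (j - 4)*(j - 3)*(j - 2)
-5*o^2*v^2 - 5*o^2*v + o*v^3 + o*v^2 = v*(-5*o + v)*(o*v + o)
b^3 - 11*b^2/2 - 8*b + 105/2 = (b - 5)*(b - 7/2)*(b + 3)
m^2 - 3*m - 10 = (m - 5)*(m + 2)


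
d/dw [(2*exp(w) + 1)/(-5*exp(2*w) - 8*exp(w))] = 2*(5*exp(2*w) + 5*exp(w) + 4)*exp(-w)/(25*exp(2*w) + 80*exp(w) + 64)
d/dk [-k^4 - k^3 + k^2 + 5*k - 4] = -4*k^3 - 3*k^2 + 2*k + 5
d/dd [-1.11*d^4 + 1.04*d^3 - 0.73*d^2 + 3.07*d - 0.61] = -4.44*d^3 + 3.12*d^2 - 1.46*d + 3.07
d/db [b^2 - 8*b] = 2*b - 8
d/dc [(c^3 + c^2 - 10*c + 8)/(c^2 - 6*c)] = (c^4 - 12*c^3 + 4*c^2 - 16*c + 48)/(c^2*(c^2 - 12*c + 36))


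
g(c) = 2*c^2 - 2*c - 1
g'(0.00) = -2.00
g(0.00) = -1.00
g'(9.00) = 34.00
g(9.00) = 143.00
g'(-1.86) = -9.44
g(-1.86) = 9.64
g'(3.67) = 12.68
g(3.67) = 18.60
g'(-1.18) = -6.72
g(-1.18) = 4.14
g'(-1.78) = -9.12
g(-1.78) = 8.90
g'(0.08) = -1.68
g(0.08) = -1.15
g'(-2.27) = -11.08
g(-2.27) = 13.85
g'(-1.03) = -6.12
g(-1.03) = 3.18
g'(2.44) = 7.76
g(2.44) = 6.03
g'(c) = 4*c - 2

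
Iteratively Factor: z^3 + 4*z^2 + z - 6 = (z + 2)*(z^2 + 2*z - 3) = (z - 1)*(z + 2)*(z + 3)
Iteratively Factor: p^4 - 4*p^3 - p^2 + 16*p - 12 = (p - 1)*(p^3 - 3*p^2 - 4*p + 12) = (p - 2)*(p - 1)*(p^2 - p - 6) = (p - 2)*(p - 1)*(p + 2)*(p - 3)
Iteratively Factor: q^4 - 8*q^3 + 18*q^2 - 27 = (q - 3)*(q^3 - 5*q^2 + 3*q + 9) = (q - 3)^2*(q^2 - 2*q - 3) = (q - 3)^2*(q + 1)*(q - 3)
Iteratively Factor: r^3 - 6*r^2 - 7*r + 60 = (r + 3)*(r^2 - 9*r + 20) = (r - 4)*(r + 3)*(r - 5)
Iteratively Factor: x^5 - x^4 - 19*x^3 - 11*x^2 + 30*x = (x + 2)*(x^4 - 3*x^3 - 13*x^2 + 15*x) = x*(x + 2)*(x^3 - 3*x^2 - 13*x + 15) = x*(x - 5)*(x + 2)*(x^2 + 2*x - 3) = x*(x - 5)*(x - 1)*(x + 2)*(x + 3)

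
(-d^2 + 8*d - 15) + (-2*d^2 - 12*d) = -3*d^2 - 4*d - 15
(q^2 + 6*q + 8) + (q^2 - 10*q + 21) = 2*q^2 - 4*q + 29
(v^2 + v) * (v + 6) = v^3 + 7*v^2 + 6*v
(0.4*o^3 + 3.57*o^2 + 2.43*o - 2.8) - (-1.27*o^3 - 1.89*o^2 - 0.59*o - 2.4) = 1.67*o^3 + 5.46*o^2 + 3.02*o - 0.4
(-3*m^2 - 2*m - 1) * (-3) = 9*m^2 + 6*m + 3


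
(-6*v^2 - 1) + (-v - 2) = -6*v^2 - v - 3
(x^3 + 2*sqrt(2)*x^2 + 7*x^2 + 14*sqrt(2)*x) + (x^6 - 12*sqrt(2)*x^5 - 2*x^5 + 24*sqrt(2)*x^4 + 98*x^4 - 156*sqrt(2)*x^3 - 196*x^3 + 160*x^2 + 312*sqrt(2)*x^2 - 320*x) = x^6 - 12*sqrt(2)*x^5 - 2*x^5 + 24*sqrt(2)*x^4 + 98*x^4 - 156*sqrt(2)*x^3 - 195*x^3 + 167*x^2 + 314*sqrt(2)*x^2 - 320*x + 14*sqrt(2)*x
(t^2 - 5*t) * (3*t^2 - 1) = 3*t^4 - 15*t^3 - t^2 + 5*t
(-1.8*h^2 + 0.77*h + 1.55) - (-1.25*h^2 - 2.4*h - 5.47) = -0.55*h^2 + 3.17*h + 7.02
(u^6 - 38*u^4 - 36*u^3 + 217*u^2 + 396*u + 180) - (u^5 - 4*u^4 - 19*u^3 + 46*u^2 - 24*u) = u^6 - u^5 - 34*u^4 - 17*u^3 + 171*u^2 + 420*u + 180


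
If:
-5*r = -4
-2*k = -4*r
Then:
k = 8/5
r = 4/5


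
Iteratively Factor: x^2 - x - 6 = (x - 3)*(x + 2)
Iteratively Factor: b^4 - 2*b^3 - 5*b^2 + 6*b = (b - 1)*(b^3 - b^2 - 6*b) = (b - 3)*(b - 1)*(b^2 + 2*b) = b*(b - 3)*(b - 1)*(b + 2)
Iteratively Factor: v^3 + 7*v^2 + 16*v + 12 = (v + 3)*(v^2 + 4*v + 4) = (v + 2)*(v + 3)*(v + 2)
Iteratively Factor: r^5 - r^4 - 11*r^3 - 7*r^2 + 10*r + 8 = (r + 1)*(r^4 - 2*r^3 - 9*r^2 + 2*r + 8) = (r - 1)*(r + 1)*(r^3 - r^2 - 10*r - 8) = (r - 1)*(r + 1)^2*(r^2 - 2*r - 8) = (r - 1)*(r + 1)^2*(r + 2)*(r - 4)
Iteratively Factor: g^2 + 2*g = (g)*(g + 2)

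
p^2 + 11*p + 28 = (p + 4)*(p + 7)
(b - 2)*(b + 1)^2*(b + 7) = b^4 + 7*b^3 - 3*b^2 - 23*b - 14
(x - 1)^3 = x^3 - 3*x^2 + 3*x - 1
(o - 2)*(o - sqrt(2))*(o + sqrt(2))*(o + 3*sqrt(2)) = o^4 - 2*o^3 + 3*sqrt(2)*o^3 - 6*sqrt(2)*o^2 - 2*o^2 - 6*sqrt(2)*o + 4*o + 12*sqrt(2)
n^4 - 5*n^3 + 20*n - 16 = (n - 4)*(n - 2)*(n - 1)*(n + 2)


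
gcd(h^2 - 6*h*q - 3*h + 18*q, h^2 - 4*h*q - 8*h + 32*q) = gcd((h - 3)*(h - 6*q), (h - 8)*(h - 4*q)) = 1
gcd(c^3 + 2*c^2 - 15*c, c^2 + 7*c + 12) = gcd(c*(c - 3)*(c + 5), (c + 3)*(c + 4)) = 1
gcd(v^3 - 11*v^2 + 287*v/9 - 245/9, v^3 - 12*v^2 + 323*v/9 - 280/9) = v^2 - 4*v + 35/9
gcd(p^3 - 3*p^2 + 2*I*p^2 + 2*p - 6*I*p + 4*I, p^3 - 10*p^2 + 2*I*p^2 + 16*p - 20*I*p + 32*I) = p^2 + p*(-2 + 2*I) - 4*I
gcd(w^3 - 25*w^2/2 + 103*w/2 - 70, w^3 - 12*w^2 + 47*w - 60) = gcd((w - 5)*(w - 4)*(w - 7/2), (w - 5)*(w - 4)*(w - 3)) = w^2 - 9*w + 20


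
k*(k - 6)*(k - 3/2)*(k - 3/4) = k^4 - 33*k^3/4 + 117*k^2/8 - 27*k/4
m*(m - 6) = m^2 - 6*m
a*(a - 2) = a^2 - 2*a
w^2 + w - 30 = (w - 5)*(w + 6)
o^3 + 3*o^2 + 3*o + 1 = (o + 1)^3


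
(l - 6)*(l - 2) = l^2 - 8*l + 12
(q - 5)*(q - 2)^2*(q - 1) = q^4 - 10*q^3 + 33*q^2 - 44*q + 20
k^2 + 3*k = k*(k + 3)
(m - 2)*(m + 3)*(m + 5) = m^3 + 6*m^2 - m - 30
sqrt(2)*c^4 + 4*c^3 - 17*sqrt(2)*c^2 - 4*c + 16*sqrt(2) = (c - 1)*(c - 2*sqrt(2))*(c + 4*sqrt(2))*(sqrt(2)*c + sqrt(2))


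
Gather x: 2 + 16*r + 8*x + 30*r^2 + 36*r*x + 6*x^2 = 30*r^2 + 16*r + 6*x^2 + x*(36*r + 8) + 2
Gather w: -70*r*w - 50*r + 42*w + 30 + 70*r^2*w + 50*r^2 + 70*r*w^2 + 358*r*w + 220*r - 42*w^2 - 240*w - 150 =50*r^2 + 170*r + w^2*(70*r - 42) + w*(70*r^2 + 288*r - 198) - 120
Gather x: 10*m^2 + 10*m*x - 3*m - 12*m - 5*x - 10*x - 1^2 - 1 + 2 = 10*m^2 - 15*m + x*(10*m - 15)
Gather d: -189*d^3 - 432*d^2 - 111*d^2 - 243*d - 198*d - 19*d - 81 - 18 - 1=-189*d^3 - 543*d^2 - 460*d - 100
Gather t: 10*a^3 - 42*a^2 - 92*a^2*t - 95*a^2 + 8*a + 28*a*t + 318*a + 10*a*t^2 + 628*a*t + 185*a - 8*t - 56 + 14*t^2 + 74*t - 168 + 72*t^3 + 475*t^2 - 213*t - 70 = 10*a^3 - 137*a^2 + 511*a + 72*t^3 + t^2*(10*a + 489) + t*(-92*a^2 + 656*a - 147) - 294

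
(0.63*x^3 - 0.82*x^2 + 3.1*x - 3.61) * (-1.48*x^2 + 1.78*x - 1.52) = -0.9324*x^5 + 2.335*x^4 - 7.0052*x^3 + 12.1072*x^2 - 11.1378*x + 5.4872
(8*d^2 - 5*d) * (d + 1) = 8*d^3 + 3*d^2 - 5*d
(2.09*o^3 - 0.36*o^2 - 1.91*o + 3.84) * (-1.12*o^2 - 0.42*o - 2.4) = -2.3408*o^5 - 0.4746*o^4 - 2.7256*o^3 - 2.6346*o^2 + 2.9712*o - 9.216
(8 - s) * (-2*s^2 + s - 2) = 2*s^3 - 17*s^2 + 10*s - 16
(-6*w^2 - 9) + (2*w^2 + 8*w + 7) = -4*w^2 + 8*w - 2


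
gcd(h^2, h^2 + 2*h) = h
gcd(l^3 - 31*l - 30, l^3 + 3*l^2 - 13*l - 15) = l^2 + 6*l + 5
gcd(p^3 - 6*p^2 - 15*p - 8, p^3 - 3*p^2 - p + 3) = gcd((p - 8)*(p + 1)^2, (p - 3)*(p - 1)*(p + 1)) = p + 1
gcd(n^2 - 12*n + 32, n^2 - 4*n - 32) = n - 8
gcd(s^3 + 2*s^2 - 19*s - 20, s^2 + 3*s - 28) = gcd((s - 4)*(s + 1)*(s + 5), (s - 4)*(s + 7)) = s - 4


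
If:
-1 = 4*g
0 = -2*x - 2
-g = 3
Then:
No Solution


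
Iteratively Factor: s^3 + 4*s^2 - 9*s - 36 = (s - 3)*(s^2 + 7*s + 12) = (s - 3)*(s + 3)*(s + 4)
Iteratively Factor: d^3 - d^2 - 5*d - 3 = (d + 1)*(d^2 - 2*d - 3) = (d - 3)*(d + 1)*(d + 1)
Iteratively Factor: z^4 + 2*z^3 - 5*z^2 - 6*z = (z + 1)*(z^3 + z^2 - 6*z) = (z - 2)*(z + 1)*(z^2 + 3*z) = (z - 2)*(z + 1)*(z + 3)*(z)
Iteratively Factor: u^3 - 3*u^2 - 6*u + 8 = (u - 1)*(u^2 - 2*u - 8) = (u - 4)*(u - 1)*(u + 2)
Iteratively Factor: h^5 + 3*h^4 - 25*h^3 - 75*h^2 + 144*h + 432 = (h + 3)*(h^4 - 25*h^2 + 144) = (h + 3)*(h + 4)*(h^3 - 4*h^2 - 9*h + 36) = (h - 4)*(h + 3)*(h + 4)*(h^2 - 9) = (h - 4)*(h + 3)^2*(h + 4)*(h - 3)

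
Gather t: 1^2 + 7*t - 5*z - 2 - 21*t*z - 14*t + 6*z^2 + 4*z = t*(-21*z - 7) + 6*z^2 - z - 1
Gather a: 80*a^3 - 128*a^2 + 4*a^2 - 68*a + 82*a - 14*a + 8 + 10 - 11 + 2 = 80*a^3 - 124*a^2 + 9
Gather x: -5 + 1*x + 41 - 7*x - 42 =-6*x - 6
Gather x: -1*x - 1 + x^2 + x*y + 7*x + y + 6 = x^2 + x*(y + 6) + y + 5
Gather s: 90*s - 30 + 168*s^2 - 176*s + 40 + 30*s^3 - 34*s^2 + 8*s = 30*s^3 + 134*s^2 - 78*s + 10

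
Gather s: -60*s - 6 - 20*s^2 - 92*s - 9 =-20*s^2 - 152*s - 15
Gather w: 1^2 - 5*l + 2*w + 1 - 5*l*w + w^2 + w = -5*l + w^2 + w*(3 - 5*l) + 2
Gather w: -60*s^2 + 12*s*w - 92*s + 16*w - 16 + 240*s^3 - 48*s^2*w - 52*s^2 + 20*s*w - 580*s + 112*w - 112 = 240*s^3 - 112*s^2 - 672*s + w*(-48*s^2 + 32*s + 128) - 128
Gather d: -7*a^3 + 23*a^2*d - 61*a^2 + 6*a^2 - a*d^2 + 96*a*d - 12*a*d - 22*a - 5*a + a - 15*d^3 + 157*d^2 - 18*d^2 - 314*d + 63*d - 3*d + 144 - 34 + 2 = -7*a^3 - 55*a^2 - 26*a - 15*d^3 + d^2*(139 - a) + d*(23*a^2 + 84*a - 254) + 112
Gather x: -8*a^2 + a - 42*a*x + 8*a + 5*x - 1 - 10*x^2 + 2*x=-8*a^2 + 9*a - 10*x^2 + x*(7 - 42*a) - 1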